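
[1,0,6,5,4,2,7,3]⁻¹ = [1,0,5,7,4,3,2,6]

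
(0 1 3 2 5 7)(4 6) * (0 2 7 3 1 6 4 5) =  (0 6 5 3 7 2)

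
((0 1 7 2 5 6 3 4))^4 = (0 5)(1 6)(2 4)(3 7)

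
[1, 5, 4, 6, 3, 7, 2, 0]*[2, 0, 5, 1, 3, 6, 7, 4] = [0, 6, 3, 7, 1, 4, 5, 2]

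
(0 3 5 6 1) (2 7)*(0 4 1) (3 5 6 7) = (0 5 7 2 3 6) (1 4) 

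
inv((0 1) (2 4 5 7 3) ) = (0 1) (2 3 7 5 4) 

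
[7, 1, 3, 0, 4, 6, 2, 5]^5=[3, 1, 6, 2, 4, 7, 5, 0]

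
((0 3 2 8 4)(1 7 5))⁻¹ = (0 4 8 2 3)(1 5 7)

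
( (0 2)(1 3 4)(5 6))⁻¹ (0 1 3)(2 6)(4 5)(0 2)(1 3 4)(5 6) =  (0 5)(1 6)(2 3 4)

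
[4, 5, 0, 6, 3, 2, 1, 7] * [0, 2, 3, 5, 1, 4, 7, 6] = [1, 4, 0, 7, 5, 3, 2, 6] 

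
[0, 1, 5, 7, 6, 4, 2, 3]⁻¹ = [0, 1, 6, 7, 5, 2, 4, 3]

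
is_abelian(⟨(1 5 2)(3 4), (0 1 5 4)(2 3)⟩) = no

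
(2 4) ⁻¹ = (2 4) 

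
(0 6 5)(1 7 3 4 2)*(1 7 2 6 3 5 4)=(0 3 1 2 7 5)(4 6)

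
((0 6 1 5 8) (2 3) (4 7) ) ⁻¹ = (0 8 5 1 6) (2 3) (4 7) 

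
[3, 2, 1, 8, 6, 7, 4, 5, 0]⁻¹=[8, 2, 1, 0, 6, 7, 4, 5, 3]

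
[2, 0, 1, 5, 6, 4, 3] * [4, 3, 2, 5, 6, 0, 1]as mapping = [0→2, 1→4, 2→3, 3→0, 4→1, 5→6, 6→5]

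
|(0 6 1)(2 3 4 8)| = 12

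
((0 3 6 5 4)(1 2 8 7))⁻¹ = (0 4 5 6 3)(1 7 8 2)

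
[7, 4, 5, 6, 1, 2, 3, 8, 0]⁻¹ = [8, 4, 5, 6, 1, 2, 3, 0, 7]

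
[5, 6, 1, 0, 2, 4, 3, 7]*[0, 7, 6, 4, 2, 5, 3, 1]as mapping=[0→5, 1→3, 2→7, 3→0, 4→6, 5→2, 6→4, 7→1]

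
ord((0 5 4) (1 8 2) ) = 3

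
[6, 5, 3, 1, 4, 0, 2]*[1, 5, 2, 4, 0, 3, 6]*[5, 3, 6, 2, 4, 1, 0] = [0, 2, 4, 1, 5, 3, 6]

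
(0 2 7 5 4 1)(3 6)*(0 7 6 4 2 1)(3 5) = (0 1 7 3 4)(2 6 5)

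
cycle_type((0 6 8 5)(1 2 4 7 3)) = 4.5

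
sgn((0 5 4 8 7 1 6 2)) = -1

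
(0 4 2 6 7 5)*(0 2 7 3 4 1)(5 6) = (0 1)(2 5)(3 4 7 6)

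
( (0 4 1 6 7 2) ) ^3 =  (0 6) (1 2) (4 7) 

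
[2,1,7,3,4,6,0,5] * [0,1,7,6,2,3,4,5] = [7,1,5,6,2,4,0,3]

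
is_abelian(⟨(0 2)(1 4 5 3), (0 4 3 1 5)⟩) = no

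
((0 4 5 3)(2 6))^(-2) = (0 5)(3 4)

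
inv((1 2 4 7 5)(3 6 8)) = (1 5 7 4 2)(3 8 6)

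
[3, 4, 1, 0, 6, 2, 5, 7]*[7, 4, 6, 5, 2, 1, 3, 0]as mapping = [0→5, 1→2, 2→4, 3→7, 4→3, 5→6, 6→1, 7→0]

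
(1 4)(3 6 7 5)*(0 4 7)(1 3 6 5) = (0 4 3 5 6)(1 7)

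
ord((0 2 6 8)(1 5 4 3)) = 4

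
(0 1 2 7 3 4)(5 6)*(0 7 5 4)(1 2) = (0 2 5 6 4 7 3)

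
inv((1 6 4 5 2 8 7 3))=(1 3 7 8 2 5 4 6)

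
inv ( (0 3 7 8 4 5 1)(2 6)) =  (0 1 5 4 8 7 3)(2 6)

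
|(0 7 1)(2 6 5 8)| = 12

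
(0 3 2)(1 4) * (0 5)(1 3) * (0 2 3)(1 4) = (0 4)(2 5)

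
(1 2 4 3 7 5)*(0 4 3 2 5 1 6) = (0 4 2 3 7 1 5 6)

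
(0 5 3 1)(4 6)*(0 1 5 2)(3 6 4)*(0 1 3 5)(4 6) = (0 2 1 3)(4 6 5)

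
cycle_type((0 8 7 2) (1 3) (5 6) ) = 2^2.4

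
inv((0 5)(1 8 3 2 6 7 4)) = (0 5)(1 4 7 6 2 3 8)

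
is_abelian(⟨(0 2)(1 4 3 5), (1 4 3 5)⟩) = yes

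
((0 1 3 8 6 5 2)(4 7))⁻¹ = (0 2 5 6 8 3 1)(4 7)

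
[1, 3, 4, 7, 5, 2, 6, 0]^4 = [0, 1, 4, 3, 5, 2, 6, 7]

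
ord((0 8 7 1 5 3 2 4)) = 8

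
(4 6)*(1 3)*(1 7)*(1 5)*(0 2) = (0 2)(1 3 7 5)(4 6)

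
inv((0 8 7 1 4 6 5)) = (0 5 6 4 1 7 8)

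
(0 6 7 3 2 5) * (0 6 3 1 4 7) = (0 3 2 5 6)(1 4 7)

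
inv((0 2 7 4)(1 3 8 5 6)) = (0 4 7 2)(1 6 5 8 3)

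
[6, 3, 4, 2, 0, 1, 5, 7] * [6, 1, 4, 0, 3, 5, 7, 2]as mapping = [0→7, 1→0, 2→3, 3→4, 4→6, 5→1, 6→5, 7→2]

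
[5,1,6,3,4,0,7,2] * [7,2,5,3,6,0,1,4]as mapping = [0→0,1→2,2→1,3→3,4→6,5→7,6→4,7→5]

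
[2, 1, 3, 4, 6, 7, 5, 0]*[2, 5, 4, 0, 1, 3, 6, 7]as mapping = [0→4, 1→5, 2→0, 3→1, 4→6, 5→7, 6→3, 7→2]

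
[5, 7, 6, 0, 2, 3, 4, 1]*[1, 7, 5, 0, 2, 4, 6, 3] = [4, 3, 6, 1, 5, 0, 2, 7]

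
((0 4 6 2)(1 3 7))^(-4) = (1 7 3)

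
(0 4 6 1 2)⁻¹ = (0 2 1 6 4)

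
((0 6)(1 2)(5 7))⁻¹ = (0 6)(1 2)(5 7)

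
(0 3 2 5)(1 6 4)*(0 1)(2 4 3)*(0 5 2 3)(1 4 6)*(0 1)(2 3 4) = (0 4 5 2 3 6 1)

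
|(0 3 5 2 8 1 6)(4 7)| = 14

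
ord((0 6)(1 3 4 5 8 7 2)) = 14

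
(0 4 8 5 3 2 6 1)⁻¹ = (0 1 6 2 3 5 8 4)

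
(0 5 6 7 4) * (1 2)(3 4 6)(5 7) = (0 7 6 5 3 4)(1 2)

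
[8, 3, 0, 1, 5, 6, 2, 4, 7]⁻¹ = [2, 3, 6, 1, 7, 4, 5, 8, 0]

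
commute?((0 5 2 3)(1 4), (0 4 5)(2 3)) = no:(0 5 2 3)(1 4) * (0 4 5)(2 3) = (1 5 3 4), (0 4 5)(2 3) * (0 5 2 3)(1 4) = (0 1 4 2)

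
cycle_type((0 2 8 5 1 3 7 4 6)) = 9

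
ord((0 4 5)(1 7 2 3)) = 12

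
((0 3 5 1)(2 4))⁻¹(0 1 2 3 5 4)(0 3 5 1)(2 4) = (0 4 5 1 2 3)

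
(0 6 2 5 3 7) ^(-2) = (0 3 2) (5 6 7) 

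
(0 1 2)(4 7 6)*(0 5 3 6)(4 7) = (0 1 2 5 3 6 7)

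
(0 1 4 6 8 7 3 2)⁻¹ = (0 2 3 7 8 6 4 1)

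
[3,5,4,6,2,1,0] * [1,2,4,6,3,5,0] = [6,5,3,0,4,2,1]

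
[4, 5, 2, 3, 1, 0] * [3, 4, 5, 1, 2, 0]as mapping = [0→2, 1→0, 2→5, 3→1, 4→4, 5→3]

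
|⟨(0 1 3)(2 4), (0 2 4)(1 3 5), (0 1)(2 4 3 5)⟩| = 720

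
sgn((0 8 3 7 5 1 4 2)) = -1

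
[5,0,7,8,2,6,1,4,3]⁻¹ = [1,6,4,8,7,0,5,2,3]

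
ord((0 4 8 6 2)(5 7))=10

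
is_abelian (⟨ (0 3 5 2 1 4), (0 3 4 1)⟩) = no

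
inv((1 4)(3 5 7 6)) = (1 4)(3 6 7 5)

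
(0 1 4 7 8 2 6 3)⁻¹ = (0 3 6 2 8 7 4 1)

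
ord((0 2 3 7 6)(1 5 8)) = 15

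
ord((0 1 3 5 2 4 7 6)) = 8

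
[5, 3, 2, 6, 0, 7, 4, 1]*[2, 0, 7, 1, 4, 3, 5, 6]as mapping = [0→3, 1→1, 2→7, 3→5, 4→2, 5→6, 6→4, 7→0]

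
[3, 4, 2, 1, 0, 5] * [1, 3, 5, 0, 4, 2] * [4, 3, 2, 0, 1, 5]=[4, 1, 5, 0, 3, 2]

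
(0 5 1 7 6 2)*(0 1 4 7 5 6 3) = (0 6 2 1 5 4 7 3)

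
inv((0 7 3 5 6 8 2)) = (0 2 8 6 5 3 7)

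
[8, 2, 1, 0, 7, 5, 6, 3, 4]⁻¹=[3, 2, 1, 7, 8, 5, 6, 4, 0]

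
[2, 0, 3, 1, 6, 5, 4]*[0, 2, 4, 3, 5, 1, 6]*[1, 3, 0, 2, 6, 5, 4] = [6, 1, 2, 0, 4, 3, 5]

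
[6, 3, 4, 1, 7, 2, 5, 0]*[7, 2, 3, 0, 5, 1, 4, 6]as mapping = [0→4, 1→0, 2→5, 3→2, 4→6, 5→3, 6→1, 7→7]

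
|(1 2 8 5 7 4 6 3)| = 8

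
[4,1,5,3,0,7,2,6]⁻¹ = [4,1,6,3,0,2,7,5]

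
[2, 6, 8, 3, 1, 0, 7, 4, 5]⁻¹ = [5, 4, 0, 3, 7, 8, 1, 6, 2]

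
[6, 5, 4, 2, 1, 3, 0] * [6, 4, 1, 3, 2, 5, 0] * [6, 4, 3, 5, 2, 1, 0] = [6, 1, 3, 4, 2, 5, 0]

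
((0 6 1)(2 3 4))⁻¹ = (0 1 6)(2 4 3)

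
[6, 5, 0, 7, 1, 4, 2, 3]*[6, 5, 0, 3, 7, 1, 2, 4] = [2, 1, 6, 4, 5, 7, 0, 3]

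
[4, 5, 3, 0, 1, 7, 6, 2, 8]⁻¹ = [3, 4, 7, 2, 0, 1, 6, 5, 8]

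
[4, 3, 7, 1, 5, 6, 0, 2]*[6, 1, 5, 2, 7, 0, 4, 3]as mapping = [0→7, 1→2, 2→3, 3→1, 4→0, 5→4, 6→6, 7→5]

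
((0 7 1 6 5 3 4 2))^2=(0 1 5 4)(2 7 6 3)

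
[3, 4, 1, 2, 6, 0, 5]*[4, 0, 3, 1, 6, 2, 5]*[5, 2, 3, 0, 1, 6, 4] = [2, 4, 5, 0, 6, 1, 3]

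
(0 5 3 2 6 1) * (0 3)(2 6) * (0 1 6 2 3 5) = (1 5)(2 3)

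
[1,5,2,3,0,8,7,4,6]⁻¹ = [4,0,2,3,7,1,8,6,5]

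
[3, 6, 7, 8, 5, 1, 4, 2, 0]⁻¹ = [8, 5, 7, 0, 6, 4, 1, 2, 3]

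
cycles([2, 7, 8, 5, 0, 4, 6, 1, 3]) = (0 2 8 3 5 4)(1 7)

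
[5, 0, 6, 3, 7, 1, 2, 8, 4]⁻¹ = [1, 5, 6, 3, 8, 0, 2, 4, 7]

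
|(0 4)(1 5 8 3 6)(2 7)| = 10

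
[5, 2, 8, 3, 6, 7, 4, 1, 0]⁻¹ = [8, 7, 1, 3, 6, 0, 4, 5, 2]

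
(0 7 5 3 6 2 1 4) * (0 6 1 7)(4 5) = (1 5 3)(2 7 4 6)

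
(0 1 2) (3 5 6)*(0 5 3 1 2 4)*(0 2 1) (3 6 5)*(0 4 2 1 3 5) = (0 3 6 4 1 2 5) 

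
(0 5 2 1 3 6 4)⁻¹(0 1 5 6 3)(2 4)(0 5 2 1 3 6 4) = (0 1)(2 4 6 5 3)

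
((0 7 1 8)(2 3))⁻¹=(0 8 1 7)(2 3)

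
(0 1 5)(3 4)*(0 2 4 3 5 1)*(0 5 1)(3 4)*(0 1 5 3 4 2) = (0 3 2 4 5)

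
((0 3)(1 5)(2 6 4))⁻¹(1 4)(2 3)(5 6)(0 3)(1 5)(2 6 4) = (0 6)(1 4)(2 5)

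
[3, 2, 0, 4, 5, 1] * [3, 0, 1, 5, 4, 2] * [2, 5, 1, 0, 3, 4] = [4, 5, 0, 3, 1, 2]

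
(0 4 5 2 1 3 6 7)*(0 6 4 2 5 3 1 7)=(0 2 7 6)(3 4)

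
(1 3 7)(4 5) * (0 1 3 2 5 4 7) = (0 1 2 5 7 3)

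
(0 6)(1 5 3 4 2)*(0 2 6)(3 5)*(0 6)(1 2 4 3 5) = (0 6 4)(1 5)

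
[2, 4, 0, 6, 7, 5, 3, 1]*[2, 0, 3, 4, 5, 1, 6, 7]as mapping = [0→3, 1→5, 2→2, 3→6, 4→7, 5→1, 6→4, 7→0]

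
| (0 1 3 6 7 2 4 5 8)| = 9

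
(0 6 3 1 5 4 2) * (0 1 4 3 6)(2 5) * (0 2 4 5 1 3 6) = (0 2 3 5 6)(1 4)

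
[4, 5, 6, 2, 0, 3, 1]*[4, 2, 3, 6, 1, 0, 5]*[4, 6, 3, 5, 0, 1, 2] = [6, 4, 1, 5, 0, 2, 3]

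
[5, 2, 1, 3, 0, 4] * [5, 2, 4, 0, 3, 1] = [1, 4, 2, 0, 5, 3]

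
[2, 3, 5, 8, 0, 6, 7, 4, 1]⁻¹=[4, 8, 0, 1, 7, 2, 5, 6, 3]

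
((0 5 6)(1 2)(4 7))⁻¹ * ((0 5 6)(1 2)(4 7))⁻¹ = (0 5 6)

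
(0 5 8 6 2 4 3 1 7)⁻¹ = (0 7 1 3 4 2 6 8 5)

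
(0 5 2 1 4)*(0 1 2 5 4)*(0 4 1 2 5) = (0 1 4 2 5)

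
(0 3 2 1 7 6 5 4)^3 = (0 1 5 3 7 4 2 6)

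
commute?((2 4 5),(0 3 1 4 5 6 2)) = no:(2 4 5) * (0 3 1 4 5 6 2) = (0 3 1 4 6 2 5),(0 3 1 4 5 6 2) * (2 4 5) = (0 3 1 5 6 4 2)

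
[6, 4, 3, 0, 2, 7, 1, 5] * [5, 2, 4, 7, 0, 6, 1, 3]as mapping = [0→1, 1→0, 2→7, 3→5, 4→4, 5→3, 6→2, 7→6]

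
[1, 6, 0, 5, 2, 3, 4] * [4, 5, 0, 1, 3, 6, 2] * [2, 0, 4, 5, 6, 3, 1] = [3, 4, 6, 1, 2, 0, 5]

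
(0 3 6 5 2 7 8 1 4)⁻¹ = (0 4 1 8 7 2 5 6 3)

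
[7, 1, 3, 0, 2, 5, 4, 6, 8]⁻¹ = [3, 1, 4, 2, 6, 5, 7, 0, 8]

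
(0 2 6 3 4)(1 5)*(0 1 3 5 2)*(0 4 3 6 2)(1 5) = (0 4 5 6 1)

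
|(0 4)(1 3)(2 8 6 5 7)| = 10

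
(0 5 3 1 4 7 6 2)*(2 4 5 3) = (0 3 1 5 2)(4 7 6)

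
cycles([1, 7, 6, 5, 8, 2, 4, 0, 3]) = (0 1 7)(2 6 4 8 3 5)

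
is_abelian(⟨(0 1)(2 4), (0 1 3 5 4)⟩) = no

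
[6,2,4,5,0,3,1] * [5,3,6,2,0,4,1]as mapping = [0→1,1→6,2→0,3→4,4→5,5→2,6→3]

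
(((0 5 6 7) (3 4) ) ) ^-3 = (0 5 6 7) (3 4) 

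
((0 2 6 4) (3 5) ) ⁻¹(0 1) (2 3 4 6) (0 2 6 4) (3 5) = (0 4 6 5) (1 2) 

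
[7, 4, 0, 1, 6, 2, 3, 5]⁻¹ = [2, 3, 5, 6, 1, 7, 4, 0]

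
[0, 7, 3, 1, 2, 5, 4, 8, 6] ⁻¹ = [0, 3, 4, 2, 6, 5, 8, 1, 7] 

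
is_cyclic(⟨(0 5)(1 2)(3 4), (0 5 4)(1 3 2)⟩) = no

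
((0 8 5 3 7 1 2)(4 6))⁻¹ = (0 2 1 7 3 5 8)(4 6)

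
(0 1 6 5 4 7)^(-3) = (0 5)(1 4)(6 7)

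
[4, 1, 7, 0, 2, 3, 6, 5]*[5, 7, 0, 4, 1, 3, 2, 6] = [1, 7, 6, 5, 0, 4, 2, 3] 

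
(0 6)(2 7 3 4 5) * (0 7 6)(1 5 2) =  (1 5)(2 6 7 3 4)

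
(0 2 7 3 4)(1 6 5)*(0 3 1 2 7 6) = (0 7 1)(2 6 5)(3 4)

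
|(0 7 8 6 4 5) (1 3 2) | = 6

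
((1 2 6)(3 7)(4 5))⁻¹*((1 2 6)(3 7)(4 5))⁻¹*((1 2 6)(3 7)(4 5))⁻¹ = (3 7)(4 5)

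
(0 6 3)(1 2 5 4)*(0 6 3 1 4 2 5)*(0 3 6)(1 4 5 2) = (0 6 4 5 1 2 3)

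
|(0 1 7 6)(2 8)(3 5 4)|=12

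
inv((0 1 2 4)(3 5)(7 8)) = (0 4 2 1)(3 5)(7 8)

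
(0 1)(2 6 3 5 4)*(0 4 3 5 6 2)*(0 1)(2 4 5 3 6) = (1 5 6 3 2 4)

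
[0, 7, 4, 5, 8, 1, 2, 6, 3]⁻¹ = [0, 5, 6, 8, 2, 3, 7, 1, 4]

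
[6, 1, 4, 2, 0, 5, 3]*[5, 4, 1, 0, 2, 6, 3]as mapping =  [0→3, 1→4, 2→2, 3→1, 4→5, 5→6, 6→0]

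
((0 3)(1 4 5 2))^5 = (0 3)(1 4 5 2)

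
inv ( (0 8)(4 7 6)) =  (0 8)(4 6 7)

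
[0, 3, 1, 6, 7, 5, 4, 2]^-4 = [0, 6, 3, 4, 2, 5, 7, 1]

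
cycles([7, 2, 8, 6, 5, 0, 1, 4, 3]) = (0 7 4 5) (1 2 8 3 6) 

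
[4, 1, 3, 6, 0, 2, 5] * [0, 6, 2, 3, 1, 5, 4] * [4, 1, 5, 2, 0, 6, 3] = [1, 3, 2, 0, 4, 5, 6]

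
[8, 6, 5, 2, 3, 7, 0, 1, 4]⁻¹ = [6, 7, 3, 4, 8, 2, 1, 5, 0]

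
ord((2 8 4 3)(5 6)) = 4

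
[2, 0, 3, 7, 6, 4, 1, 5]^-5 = [7, 3, 5, 4, 0, 1, 2, 6]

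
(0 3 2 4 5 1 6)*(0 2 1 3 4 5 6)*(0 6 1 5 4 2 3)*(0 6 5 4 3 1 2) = (1 5 6)(2 3 4)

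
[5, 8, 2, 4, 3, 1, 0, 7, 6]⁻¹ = [6, 5, 2, 4, 3, 0, 8, 7, 1]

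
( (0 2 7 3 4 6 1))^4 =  (0 4 2 6 7 1 3)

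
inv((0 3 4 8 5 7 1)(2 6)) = (0 1 7 5 8 4 3)(2 6)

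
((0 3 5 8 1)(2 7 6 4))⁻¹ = (0 1 8 5 3)(2 4 6 7)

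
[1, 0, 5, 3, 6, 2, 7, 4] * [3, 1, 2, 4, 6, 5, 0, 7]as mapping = [0→1, 1→3, 2→5, 3→4, 4→0, 5→2, 6→7, 7→6]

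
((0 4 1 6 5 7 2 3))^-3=(0 7 1 3 5 4 2 6)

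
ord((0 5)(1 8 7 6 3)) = 10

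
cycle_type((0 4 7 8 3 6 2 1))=8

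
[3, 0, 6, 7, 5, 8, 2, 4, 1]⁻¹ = [1, 8, 6, 0, 7, 4, 2, 3, 5]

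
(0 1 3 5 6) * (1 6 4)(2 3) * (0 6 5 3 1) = (0 5 4)(1 2)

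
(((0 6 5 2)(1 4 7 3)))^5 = (0 6 5 2)(1 4 7 3)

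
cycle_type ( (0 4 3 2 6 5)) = 6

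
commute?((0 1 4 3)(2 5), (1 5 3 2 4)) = no:(0 1 4 3)(2 5) * (1 5 3 2 4) = (0 5 4 2 3), (1 5 3 2 4) * (0 1 4 3)(2 5) = (0 1 2 3 5)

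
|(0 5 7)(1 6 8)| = 3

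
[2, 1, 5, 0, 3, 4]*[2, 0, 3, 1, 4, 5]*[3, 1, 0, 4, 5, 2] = [4, 3, 2, 0, 1, 5]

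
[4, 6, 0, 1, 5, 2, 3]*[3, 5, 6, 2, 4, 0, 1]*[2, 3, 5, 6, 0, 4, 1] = [0, 3, 6, 4, 2, 1, 5]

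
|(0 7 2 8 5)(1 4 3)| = 15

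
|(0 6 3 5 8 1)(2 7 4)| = 6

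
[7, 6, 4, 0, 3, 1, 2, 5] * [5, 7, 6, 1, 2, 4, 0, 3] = [3, 0, 2, 5, 1, 7, 6, 4]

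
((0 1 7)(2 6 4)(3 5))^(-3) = (3 5)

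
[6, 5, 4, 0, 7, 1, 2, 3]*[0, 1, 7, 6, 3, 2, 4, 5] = [4, 2, 3, 0, 5, 1, 7, 6]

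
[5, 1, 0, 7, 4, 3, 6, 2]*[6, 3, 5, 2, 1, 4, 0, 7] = [4, 3, 6, 7, 1, 2, 0, 5]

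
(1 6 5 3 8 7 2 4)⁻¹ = (1 4 2 7 8 3 5 6)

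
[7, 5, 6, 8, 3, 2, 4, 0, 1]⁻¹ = [7, 8, 5, 4, 6, 1, 2, 0, 3]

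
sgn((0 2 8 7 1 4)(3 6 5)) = -1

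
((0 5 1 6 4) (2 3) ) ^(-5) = (2 3) 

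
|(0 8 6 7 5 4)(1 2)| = 6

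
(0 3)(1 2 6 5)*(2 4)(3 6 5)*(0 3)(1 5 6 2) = (0 2 6)(1 4)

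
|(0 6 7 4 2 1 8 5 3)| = 9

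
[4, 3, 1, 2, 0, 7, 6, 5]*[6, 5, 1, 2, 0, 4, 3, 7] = [0, 2, 5, 1, 6, 7, 3, 4]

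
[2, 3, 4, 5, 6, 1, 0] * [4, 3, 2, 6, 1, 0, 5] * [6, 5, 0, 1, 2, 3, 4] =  [0, 4, 5, 6, 3, 1, 2]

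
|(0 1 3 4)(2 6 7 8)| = 4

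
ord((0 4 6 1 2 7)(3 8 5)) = 6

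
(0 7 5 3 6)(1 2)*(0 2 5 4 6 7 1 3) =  (0 1 5)(2 3 7 4 6)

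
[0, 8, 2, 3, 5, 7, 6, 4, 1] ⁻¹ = [0, 8, 2, 3, 7, 4, 6, 5, 1] 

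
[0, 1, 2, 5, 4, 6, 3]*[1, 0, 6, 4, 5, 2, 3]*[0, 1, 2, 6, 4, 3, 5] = [1, 0, 5, 2, 3, 6, 4]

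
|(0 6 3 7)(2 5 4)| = 12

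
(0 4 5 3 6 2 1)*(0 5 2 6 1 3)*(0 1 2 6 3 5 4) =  (1 4 6 3 2 5)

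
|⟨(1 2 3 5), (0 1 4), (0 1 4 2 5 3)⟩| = 720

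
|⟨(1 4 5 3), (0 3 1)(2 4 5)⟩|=24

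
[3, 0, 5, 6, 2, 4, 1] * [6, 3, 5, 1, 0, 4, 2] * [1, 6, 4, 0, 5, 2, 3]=[6, 3, 5, 4, 2, 1, 0]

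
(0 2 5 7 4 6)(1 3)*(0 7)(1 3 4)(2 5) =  (0 5)(1 4 6 7)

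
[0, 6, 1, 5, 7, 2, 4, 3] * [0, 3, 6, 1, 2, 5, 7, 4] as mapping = [0→0, 1→7, 2→3, 3→5, 4→4, 5→6, 6→2, 7→1] 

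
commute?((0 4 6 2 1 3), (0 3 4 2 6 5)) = no:(0 4 6 2 1 3) * (0 3 4 2 6 5) = (0 2 1 4 5), (0 3 4 2 6 5) * (0 4 6 2 1 3) = (1 3 6 5 4)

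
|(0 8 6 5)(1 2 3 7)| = 4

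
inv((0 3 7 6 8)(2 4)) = (0 8 6 7 3)(2 4)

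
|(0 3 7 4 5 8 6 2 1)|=9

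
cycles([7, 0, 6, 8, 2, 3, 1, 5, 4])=(0 7 5 3 8 4 2 6 1)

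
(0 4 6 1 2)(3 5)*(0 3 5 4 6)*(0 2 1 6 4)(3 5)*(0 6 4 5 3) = (0 5)(2 3 6 4)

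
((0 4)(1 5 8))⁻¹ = (0 4)(1 8 5)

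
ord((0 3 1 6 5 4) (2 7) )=6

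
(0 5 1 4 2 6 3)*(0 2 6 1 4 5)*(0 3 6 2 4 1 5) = (0 3 4 2 5 1)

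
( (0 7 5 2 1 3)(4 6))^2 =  (0 5 1)(2 3 7)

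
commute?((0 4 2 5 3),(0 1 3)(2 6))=no:(0 4 2 5 3)*(0 1 3)(2 6)=(0 4 6 2 5)(1 3),(0 1 3)(2 6)*(0 4 2 5 3)=(0 1)(2 6 5 3 4)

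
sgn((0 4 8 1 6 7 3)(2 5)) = -1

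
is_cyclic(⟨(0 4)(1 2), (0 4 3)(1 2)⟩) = no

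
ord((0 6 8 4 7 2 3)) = 7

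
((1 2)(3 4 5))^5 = (1 2)(3 5 4)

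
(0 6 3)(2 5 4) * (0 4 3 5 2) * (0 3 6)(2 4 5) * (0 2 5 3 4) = (0 2)(5 6)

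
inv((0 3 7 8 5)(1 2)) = (0 5 8 7 3)(1 2)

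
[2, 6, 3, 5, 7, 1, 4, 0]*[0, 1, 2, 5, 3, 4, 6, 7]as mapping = [0→2, 1→6, 2→5, 3→4, 4→7, 5→1, 6→3, 7→0]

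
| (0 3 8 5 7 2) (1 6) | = 6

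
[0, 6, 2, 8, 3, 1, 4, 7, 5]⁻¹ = [0, 5, 2, 4, 6, 8, 1, 7, 3]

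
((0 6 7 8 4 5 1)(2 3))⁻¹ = (0 1 5 4 8 7 6)(2 3)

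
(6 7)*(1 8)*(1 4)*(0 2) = (0 2)(1 8 4)(6 7)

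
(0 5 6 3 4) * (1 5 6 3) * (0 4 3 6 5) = (0 5 6 1)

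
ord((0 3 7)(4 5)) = 6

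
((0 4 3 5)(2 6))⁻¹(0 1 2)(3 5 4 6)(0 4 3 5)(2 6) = (0 3 2 5)(1 6 4)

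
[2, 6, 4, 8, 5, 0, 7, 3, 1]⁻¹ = [5, 8, 0, 7, 2, 4, 1, 6, 3]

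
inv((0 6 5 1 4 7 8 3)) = (0 3 8 7 4 1 5 6)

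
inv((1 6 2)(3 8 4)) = (1 2 6)(3 4 8)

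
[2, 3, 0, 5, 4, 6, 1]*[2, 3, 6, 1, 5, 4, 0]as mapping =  [0→6, 1→1, 2→2, 3→4, 4→5, 5→0, 6→3]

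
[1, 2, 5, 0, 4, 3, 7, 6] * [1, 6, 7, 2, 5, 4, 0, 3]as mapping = [0→6, 1→7, 2→4, 3→1, 4→5, 5→2, 6→3, 7→0]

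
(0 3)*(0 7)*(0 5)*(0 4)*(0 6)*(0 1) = (0 3 7 5 4 6 1)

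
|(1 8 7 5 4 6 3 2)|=8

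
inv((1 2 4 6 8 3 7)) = (1 7 3 8 6 4 2)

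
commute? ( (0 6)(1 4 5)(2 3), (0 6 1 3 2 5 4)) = no: (0 6)(1 4 5)(2 3) * (0 6 1 3 2 5 4) = (0 1)(3 5), (0 6 1 3 2 5 4) * (0 6)(1 4 5)(2 3) = (1 2)(4 6)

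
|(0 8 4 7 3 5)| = 6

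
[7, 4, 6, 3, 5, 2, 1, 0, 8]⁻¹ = [7, 6, 5, 3, 1, 4, 2, 0, 8]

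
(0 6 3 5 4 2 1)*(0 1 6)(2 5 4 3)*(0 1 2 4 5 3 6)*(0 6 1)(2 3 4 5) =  (1 3 2 6 5)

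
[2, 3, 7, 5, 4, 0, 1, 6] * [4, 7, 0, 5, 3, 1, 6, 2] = [0, 5, 2, 1, 3, 4, 7, 6]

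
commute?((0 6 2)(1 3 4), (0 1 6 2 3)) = no:(0 6 2)(1 3 4)*(0 1 6 2 3) = (0 2 1)(3 4 6), (0 1 6 2 3)*(0 6 2)(1 3 4) = (0 3 6)(1 2 4)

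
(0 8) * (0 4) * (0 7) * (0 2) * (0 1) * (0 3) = (0 8 4 7 2 1 3)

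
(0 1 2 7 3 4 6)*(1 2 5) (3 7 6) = (0 2 6) (1 5) (3 4) 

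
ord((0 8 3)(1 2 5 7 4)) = 15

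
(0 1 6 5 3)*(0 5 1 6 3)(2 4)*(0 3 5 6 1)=(0 1 5 3 6)(2 4)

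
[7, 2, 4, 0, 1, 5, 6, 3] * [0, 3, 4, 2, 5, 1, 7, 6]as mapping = [0→6, 1→4, 2→5, 3→0, 4→3, 5→1, 6→7, 7→2]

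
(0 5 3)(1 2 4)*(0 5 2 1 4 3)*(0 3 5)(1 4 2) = (0 1 4 2 5 3)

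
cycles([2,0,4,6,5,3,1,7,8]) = (0 2 4 5 3 6 1)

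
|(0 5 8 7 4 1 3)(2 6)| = 14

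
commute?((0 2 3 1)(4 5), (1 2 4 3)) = no:(0 2 3 1)(4 5)*(1 2 4 3) = (0 4 5 3 2 1), (1 2 4 3)*(0 2 3 1)(4 5) = (0 2 5 4 1 3)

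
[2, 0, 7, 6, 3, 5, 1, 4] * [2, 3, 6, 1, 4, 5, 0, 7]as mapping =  [0→6, 1→2, 2→7, 3→0, 4→1, 5→5, 6→3, 7→4]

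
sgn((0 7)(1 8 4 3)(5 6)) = -1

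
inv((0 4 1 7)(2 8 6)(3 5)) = (0 7 1 4)(2 6 8)(3 5)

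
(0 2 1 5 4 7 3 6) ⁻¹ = (0 6 3 7 4 5 1 2) 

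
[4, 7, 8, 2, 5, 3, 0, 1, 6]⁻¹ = [6, 7, 3, 5, 0, 4, 8, 1, 2]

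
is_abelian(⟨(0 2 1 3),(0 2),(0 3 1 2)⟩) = no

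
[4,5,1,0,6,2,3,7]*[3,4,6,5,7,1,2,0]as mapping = [0→7,1→1,2→4,3→3,4→2,5→6,6→5,7→0]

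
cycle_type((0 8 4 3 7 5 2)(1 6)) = 2.7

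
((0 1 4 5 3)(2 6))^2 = (0 4 3 1 5)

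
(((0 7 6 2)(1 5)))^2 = (0 6)(2 7)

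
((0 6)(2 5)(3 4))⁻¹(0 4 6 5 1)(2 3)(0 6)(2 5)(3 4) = (0 2 1 6 3)(4 5)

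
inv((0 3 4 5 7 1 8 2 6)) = (0 6 2 8 1 7 5 4 3)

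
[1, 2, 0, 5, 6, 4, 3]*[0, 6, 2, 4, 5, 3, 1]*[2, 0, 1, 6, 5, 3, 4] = [4, 1, 2, 6, 0, 3, 5]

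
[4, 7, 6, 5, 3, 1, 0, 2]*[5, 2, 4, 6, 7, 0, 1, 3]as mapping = [0→7, 1→3, 2→1, 3→0, 4→6, 5→2, 6→5, 7→4]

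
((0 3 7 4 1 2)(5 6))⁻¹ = (0 2 1 4 7 3)(5 6)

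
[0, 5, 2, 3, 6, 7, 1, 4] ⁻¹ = [0, 6, 2, 3, 7, 1, 4, 5] 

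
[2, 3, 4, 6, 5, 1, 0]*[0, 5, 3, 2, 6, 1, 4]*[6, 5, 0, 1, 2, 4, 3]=[1, 0, 3, 2, 5, 4, 6]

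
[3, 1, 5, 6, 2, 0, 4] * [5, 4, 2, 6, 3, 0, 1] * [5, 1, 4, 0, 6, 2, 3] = [3, 6, 5, 1, 4, 2, 0]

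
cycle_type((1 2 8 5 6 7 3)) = 7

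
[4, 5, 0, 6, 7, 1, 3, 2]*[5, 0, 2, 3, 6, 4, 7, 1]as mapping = [0→6, 1→4, 2→5, 3→7, 4→1, 5→0, 6→3, 7→2]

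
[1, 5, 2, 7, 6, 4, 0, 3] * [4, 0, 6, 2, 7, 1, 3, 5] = [0, 1, 6, 5, 3, 7, 4, 2]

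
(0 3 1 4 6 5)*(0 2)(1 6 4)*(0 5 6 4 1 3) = (1 3 4)(2 5)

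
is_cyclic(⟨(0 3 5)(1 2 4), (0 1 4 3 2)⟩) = no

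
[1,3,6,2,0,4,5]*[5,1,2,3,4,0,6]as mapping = [0→1,1→3,2→6,3→2,4→5,5→4,6→0]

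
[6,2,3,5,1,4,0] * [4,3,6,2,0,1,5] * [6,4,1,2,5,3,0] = [3,0,1,4,2,6,5]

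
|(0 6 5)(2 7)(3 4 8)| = 6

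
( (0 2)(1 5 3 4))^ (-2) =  (1 3)(4 5)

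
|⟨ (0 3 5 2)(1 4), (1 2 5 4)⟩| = 720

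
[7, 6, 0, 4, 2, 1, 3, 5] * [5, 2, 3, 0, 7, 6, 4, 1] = [1, 4, 5, 7, 3, 2, 0, 6]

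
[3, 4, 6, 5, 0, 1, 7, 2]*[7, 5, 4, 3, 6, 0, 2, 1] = [3, 6, 2, 0, 7, 5, 1, 4]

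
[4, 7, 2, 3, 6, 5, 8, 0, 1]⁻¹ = [7, 8, 2, 3, 0, 5, 4, 1, 6]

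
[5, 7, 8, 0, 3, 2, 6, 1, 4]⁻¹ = [3, 7, 5, 4, 8, 0, 6, 1, 2]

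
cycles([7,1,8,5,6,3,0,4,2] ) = (0 7 4 6)(2 8)(3 5)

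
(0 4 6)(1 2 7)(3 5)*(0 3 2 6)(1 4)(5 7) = (0 1 6 3 7 4)(2 5)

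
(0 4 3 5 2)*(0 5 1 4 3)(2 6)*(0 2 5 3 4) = (0 4 2 3 1)(5 6)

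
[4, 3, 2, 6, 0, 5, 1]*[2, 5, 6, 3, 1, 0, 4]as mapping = [0→1, 1→3, 2→6, 3→4, 4→2, 5→0, 6→5]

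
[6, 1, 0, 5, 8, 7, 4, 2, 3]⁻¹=[2, 1, 7, 8, 6, 3, 0, 5, 4]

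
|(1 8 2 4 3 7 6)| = 7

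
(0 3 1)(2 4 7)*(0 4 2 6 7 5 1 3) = (1 4 5)(6 7)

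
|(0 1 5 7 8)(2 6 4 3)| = 20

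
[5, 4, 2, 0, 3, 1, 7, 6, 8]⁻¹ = [3, 5, 2, 4, 1, 0, 7, 6, 8]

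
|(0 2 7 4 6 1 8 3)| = 8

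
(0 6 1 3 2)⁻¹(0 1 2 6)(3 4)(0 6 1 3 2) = (0 1 6 3)(2 4)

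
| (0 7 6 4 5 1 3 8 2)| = 9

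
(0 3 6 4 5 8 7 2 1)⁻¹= (0 1 2 7 8 5 4 6 3)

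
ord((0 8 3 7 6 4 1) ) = 7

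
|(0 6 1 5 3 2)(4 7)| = 6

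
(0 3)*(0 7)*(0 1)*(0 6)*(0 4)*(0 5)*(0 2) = (0 3 7 1 6 4 5 2)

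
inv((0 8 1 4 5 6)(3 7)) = (0 6 5 4 1 8)(3 7)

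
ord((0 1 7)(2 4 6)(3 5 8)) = 3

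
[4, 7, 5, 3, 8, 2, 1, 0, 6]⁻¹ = [7, 6, 5, 3, 0, 2, 8, 1, 4]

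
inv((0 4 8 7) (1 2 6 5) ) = (0 7 8 4) (1 5 6 2) 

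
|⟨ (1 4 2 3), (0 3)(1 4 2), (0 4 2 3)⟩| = 120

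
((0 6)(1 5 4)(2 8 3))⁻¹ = (0 6)(1 4 5)(2 3 8)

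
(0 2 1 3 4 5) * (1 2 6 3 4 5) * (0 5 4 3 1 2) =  (0 6 1 3 4 2)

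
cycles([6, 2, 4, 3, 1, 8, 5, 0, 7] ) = (0 6 5 8 7) (1 2 4) 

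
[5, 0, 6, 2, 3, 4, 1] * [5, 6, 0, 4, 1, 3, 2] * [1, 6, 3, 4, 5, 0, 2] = [4, 0, 3, 1, 5, 6, 2]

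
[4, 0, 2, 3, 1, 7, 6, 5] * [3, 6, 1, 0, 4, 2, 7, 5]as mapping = [0→4, 1→3, 2→1, 3→0, 4→6, 5→5, 6→7, 7→2]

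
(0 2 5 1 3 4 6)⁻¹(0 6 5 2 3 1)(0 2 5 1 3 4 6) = (0 1 5 4 3 2)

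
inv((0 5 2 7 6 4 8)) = (0 8 4 6 7 2 5)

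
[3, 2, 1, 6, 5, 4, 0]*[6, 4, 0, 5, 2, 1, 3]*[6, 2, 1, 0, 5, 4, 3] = [4, 6, 5, 0, 2, 1, 3]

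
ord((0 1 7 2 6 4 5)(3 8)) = 14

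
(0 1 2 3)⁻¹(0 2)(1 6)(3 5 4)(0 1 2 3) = (0 5 4)(1 3)(2 6)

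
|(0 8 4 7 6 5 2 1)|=8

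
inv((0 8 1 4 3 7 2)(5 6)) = (0 2 7 3 4 1 8)(5 6)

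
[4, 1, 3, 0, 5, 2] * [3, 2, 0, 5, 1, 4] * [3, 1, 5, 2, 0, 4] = [1, 5, 4, 2, 0, 3]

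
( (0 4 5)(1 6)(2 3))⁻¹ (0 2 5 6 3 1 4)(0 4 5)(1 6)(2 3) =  (0 1 2 6 5 4 3)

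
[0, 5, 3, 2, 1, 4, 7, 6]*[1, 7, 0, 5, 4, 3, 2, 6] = [1, 3, 5, 0, 7, 4, 6, 2]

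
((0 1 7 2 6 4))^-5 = (0 1 7 2 6 4)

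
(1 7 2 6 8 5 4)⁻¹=(1 4 5 8 6 2 7)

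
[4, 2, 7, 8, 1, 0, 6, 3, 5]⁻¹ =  [5, 4, 1, 7, 0, 8, 6, 2, 3]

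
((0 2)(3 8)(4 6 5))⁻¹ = (0 2)(3 8)(4 5 6)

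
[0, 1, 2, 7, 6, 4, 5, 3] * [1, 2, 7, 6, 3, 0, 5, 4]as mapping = [0→1, 1→2, 2→7, 3→4, 4→5, 5→3, 6→0, 7→6]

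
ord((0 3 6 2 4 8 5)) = 7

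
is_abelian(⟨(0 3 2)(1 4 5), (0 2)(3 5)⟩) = no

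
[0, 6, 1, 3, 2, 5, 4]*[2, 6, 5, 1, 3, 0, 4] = [2, 4, 6, 1, 5, 0, 3]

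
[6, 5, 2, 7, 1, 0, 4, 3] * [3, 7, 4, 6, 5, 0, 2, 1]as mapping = [0→2, 1→0, 2→4, 3→1, 4→7, 5→3, 6→5, 7→6]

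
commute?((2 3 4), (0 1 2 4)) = no:(2 3 4)*(0 1 2 4) = (0 1 2 3), (0 1 2 4)*(2 3 4) = (0 1 3 4)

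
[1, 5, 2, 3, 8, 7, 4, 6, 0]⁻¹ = [8, 0, 2, 3, 6, 1, 7, 5, 4]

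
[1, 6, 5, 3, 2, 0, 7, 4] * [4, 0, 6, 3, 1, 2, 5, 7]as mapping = [0→0, 1→5, 2→2, 3→3, 4→6, 5→4, 6→7, 7→1]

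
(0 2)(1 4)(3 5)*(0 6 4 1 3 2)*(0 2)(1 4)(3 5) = (0 2 6 1 4 5)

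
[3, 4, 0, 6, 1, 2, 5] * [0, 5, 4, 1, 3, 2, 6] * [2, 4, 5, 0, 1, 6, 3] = [4, 0, 2, 3, 6, 1, 5]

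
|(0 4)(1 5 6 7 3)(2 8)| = 10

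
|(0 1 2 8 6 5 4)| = 7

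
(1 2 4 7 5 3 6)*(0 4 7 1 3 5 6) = (0 4 1 2 7 6 3)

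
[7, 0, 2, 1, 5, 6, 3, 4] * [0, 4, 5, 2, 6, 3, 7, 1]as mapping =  [0→1, 1→0, 2→5, 3→4, 4→3, 5→7, 6→2, 7→6]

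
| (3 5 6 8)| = 4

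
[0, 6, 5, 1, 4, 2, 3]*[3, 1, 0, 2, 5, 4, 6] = [3, 6, 4, 1, 5, 0, 2]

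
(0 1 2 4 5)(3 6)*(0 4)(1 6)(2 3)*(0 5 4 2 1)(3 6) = (0 3)(1 6)(2 5)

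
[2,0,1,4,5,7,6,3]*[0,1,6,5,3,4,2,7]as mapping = [0→6,1→0,2→1,3→3,4→4,5→7,6→2,7→5]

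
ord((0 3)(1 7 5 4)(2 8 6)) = 12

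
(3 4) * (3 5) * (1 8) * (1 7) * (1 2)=(1 8 7 2)(3 4 5)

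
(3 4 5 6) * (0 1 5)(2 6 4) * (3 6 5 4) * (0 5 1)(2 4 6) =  (1 6 2)(3 4 5)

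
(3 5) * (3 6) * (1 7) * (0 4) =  (0 4)(1 7)(3 5 6)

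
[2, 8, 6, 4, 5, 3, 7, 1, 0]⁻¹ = [8, 7, 0, 5, 3, 4, 2, 6, 1]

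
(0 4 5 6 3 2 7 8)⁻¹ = (0 8 7 2 3 6 5 4)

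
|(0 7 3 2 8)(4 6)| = 10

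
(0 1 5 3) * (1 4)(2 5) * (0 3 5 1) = (0 4)(1 2)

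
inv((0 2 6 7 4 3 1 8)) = (0 8 1 3 4 7 6 2)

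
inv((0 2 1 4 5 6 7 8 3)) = (0 3 8 7 6 5 4 1 2)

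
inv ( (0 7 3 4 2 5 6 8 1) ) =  (0 1 8 6 5 2 4 3 7) 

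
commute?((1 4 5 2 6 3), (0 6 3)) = no:(1 4 5 2 6 3)*(0 6 3) = (0 6)(1 4 5 2 3), (0 6 3)*(1 4 5 2 6 3) = (0 3)(1 4 5 2 6)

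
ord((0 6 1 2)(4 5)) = 4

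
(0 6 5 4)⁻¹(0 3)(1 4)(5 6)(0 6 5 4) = (0 1)(3 6)(4 5)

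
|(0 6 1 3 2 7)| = 6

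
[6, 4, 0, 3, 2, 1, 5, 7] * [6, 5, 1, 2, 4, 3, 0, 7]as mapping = [0→0, 1→4, 2→6, 3→2, 4→1, 5→5, 6→3, 7→7]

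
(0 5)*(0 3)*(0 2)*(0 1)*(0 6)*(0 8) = (0 5 3 2 1 6 8)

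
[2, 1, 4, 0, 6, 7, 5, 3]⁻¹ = [3, 1, 0, 7, 2, 6, 4, 5]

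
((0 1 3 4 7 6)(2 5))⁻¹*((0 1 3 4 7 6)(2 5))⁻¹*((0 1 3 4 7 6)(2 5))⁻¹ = (0 4)(1 7)(2 5)(3 6)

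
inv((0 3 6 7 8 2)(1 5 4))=(0 2 8 7 6 3)(1 4 5)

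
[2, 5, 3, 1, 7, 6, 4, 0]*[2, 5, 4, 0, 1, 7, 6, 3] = [4, 7, 0, 5, 3, 6, 1, 2]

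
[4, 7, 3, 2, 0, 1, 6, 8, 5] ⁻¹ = [4, 5, 3, 2, 0, 8, 6, 1, 7] 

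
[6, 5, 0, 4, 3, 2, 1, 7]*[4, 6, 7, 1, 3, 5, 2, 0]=[2, 5, 4, 3, 1, 7, 6, 0]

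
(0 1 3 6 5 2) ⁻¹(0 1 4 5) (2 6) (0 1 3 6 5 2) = (0 5) (1 3 4 2) 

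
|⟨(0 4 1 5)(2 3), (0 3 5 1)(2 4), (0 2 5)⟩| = 360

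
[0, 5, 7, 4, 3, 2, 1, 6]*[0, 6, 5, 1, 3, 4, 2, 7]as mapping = [0→0, 1→4, 2→7, 3→3, 4→1, 5→5, 6→6, 7→2]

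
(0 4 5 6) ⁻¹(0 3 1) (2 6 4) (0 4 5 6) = (0 5 2) (1 4 3) 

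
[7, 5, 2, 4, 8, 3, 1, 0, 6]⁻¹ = [7, 6, 2, 5, 3, 1, 8, 0, 4]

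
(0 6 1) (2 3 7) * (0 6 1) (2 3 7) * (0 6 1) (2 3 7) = () 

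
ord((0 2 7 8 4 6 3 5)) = 8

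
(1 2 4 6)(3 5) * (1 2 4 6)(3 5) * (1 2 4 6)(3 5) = (1 6 4 2)(3 5)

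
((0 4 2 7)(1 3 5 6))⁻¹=(0 7 2 4)(1 6 5 3)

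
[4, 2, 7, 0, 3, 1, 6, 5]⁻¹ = [3, 5, 1, 4, 0, 7, 6, 2]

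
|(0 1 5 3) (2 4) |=4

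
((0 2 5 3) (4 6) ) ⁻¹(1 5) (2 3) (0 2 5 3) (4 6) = (0 5) (1 3) 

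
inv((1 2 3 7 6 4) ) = (1 4 6 7 3 2) 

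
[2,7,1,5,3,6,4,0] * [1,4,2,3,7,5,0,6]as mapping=[0→2,1→6,2→4,3→5,4→3,5→0,6→7,7→1]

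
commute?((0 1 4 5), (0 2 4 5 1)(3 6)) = no:(0 1 4 5)*(0 2 4 5 1)(3 6) = (1 5 2 4)(3 6), (0 2 4 5 1)(3 6)*(0 1 4 5) = (0 2 5 4)(3 6)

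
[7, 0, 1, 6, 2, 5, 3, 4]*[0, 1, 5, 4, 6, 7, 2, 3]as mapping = [0→3, 1→0, 2→1, 3→2, 4→5, 5→7, 6→4, 7→6]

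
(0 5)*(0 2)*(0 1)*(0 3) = (0 5 2 1 3)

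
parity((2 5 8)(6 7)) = odd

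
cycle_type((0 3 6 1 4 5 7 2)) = 8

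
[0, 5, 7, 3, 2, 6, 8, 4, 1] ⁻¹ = [0, 8, 4, 3, 7, 1, 5, 2, 6] 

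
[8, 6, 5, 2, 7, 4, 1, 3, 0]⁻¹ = [8, 6, 3, 7, 5, 2, 1, 4, 0]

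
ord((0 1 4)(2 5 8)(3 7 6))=3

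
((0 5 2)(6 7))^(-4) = (0 2 5)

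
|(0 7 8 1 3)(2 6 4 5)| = 20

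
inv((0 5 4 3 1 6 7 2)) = (0 2 7 6 1 3 4 5)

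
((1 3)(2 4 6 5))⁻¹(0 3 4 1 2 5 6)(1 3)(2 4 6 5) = (0 1 6 3 4 2 5)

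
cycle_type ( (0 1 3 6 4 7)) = 6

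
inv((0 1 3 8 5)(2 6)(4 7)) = (0 5 8 3 1)(2 6)(4 7)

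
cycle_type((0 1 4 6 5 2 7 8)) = 8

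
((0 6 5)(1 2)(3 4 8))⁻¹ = (0 5 6)(1 2)(3 8 4)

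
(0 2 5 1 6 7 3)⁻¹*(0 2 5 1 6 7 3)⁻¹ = (0 7 1 2 3 6 5)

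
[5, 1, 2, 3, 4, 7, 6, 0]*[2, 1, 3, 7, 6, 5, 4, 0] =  [5, 1, 3, 7, 6, 0, 4, 2]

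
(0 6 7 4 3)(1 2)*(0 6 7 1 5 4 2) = (0 7 2 5 4 3 6 1)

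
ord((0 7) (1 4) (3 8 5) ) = 6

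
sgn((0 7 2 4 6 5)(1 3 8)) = -1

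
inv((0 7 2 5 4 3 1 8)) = (0 8 1 3 4 5 2 7)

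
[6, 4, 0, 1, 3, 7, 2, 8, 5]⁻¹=[2, 3, 6, 4, 1, 8, 0, 5, 7]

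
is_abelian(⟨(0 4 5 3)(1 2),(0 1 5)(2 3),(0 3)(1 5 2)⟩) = no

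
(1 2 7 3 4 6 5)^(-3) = (1 4 2 6 7 5 3)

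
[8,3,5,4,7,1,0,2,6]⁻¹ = [6,5,7,1,3,2,8,4,0]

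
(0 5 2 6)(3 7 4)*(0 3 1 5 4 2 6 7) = (0 4 1 5 6 3)(2 7)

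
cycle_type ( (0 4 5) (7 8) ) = 2.3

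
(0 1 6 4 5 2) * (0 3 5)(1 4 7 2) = (0 4)(1 6 7 2 3 5)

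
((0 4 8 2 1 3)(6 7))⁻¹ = (0 3 1 2 8 4)(6 7)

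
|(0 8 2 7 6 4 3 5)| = 8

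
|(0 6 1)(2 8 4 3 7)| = 15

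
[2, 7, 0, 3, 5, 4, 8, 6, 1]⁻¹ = [2, 8, 0, 3, 5, 4, 7, 1, 6]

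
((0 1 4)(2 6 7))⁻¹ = (0 4 1)(2 7 6)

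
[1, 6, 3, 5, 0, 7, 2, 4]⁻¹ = [4, 0, 6, 2, 7, 3, 1, 5]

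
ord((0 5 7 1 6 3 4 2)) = 8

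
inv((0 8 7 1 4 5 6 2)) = (0 2 6 5 4 1 7 8)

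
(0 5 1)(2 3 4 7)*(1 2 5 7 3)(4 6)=(0 7 5 2 1)(3 6 4)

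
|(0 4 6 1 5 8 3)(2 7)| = 14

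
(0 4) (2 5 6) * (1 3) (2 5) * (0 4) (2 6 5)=(1 3) (2 6) 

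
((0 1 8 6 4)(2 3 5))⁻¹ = (0 4 6 8 1)(2 5 3)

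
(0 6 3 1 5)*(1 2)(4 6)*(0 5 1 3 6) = (0 4)(2 3)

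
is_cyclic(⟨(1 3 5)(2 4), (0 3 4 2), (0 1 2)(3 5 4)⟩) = no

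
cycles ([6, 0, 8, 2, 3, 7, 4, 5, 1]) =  (0 6 4 3 2 8 1)(5 7)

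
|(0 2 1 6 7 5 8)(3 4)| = 14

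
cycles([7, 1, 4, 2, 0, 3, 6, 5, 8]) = (0 7 5 3 2 4)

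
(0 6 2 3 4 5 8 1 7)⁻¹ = (0 7 1 8 5 4 3 2 6)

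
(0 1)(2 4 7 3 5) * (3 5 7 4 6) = (0 1)(2 6 3 7 5)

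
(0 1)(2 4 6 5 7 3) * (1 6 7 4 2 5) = (0 6 1)(3 5 4 7)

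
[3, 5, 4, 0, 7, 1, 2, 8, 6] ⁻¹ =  [3, 5, 6, 0, 2, 1, 8, 4, 7] 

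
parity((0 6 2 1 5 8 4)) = even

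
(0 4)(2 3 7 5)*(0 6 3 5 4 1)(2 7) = (0 1)(2 5 7 4 6 3)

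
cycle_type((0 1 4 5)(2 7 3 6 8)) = 4.5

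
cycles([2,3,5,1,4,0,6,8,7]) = (0 2 5)(1 3)(7 8)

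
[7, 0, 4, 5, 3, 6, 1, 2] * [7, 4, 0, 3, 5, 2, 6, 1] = [1, 7, 5, 2, 3, 6, 4, 0]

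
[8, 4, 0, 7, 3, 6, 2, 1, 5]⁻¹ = [2, 7, 6, 4, 1, 8, 5, 3, 0]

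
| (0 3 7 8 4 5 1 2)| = 8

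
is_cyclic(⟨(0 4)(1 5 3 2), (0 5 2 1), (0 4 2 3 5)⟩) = no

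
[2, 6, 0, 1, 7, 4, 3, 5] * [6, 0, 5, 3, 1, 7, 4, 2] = [5, 4, 6, 0, 2, 1, 3, 7]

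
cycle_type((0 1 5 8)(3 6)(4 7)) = 2^2.4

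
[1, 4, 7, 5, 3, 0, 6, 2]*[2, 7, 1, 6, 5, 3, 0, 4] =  [7, 5, 4, 3, 6, 2, 0, 1]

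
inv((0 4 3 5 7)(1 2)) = (0 7 5 3 4)(1 2)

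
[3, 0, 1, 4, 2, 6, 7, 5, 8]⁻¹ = [1, 2, 4, 0, 3, 7, 5, 6, 8]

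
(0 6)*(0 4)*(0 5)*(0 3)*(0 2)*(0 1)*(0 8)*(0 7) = (0 6 4 5 3 2 1 8 7)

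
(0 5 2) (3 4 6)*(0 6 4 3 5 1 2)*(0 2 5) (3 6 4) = (0 1 5 2 4 3 6) 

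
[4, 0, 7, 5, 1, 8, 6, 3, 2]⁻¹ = [1, 4, 8, 7, 0, 3, 6, 2, 5]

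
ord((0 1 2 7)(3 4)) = 4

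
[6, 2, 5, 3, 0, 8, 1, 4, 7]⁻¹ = [4, 6, 1, 3, 7, 2, 0, 8, 5]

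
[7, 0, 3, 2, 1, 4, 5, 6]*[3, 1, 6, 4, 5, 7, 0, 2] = [2, 3, 4, 6, 1, 5, 7, 0]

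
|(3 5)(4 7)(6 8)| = 2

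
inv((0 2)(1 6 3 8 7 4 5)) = (0 2)(1 5 4 7 8 3 6)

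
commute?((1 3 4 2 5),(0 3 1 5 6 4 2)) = no:(1 3 4 2 5)*(0 3 1 5 6 4 2) = (0 3 2 6 4),(0 3 1 5 6 4 2)*(1 3 4 2 5) = (0 4 5 6 2)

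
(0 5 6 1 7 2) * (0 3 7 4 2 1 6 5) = (1 4 2 3 7)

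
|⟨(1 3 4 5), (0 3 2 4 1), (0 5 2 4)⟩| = 720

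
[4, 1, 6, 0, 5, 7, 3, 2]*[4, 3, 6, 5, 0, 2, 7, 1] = [0, 3, 7, 4, 2, 1, 5, 6]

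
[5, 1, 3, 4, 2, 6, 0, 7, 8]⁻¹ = [6, 1, 4, 2, 3, 0, 5, 7, 8]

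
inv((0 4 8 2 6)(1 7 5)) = (0 6 2 8 4)(1 5 7)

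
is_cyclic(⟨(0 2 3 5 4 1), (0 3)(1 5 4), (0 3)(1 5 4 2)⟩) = no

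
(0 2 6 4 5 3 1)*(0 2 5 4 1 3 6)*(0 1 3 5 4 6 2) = (0 4 6 3 5 2 1)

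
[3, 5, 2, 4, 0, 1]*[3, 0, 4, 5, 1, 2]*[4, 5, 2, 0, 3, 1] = [1, 2, 3, 5, 0, 4]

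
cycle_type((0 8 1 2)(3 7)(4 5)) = 2^2.4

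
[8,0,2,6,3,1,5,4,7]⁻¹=[1,5,2,4,7,6,3,8,0]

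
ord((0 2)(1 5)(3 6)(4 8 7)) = 6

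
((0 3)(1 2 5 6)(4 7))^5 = (0 3)(1 2 5 6)(4 7)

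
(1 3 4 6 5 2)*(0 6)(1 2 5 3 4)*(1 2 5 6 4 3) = (0 4)(1 3 2 5 6)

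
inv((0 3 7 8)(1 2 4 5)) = (0 8 7 3)(1 5 4 2)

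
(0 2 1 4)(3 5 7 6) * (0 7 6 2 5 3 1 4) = (0 5 6 1)(2 4 7)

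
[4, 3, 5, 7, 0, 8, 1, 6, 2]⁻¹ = [4, 6, 8, 1, 0, 2, 7, 3, 5]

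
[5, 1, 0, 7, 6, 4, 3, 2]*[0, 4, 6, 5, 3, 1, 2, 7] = [1, 4, 0, 7, 2, 3, 5, 6]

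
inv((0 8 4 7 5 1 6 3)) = (0 3 6 1 5 7 4 8)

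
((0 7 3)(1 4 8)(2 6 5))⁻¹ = (0 3 7)(1 8 4)(2 5 6)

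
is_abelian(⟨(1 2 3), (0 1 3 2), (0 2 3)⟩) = no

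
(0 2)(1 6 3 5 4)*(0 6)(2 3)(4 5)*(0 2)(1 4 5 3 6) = (0 6)(1 2)(3 5)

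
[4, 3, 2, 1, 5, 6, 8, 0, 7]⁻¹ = [7, 3, 2, 1, 0, 4, 5, 8, 6]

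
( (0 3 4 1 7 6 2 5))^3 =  (0 1 2 3 7 5 4 6)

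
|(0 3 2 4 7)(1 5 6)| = 15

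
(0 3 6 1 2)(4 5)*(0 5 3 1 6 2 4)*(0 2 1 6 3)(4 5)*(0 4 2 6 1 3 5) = (0 1)(5 6)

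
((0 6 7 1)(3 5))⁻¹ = (0 1 7 6)(3 5)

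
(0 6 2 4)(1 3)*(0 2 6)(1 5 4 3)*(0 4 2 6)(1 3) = (0 4 6)(1 3 5 2)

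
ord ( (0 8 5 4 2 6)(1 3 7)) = 6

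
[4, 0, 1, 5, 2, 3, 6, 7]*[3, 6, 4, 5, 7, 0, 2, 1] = [7, 3, 6, 0, 4, 5, 2, 1]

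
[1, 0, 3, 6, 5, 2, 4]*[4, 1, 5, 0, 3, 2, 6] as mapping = [0→1, 1→4, 2→0, 3→6, 4→2, 5→5, 6→3] 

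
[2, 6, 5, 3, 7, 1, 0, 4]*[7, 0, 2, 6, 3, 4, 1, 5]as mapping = [0→2, 1→1, 2→4, 3→6, 4→5, 5→0, 6→7, 7→3]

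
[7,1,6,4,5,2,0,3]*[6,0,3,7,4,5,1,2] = [2,0,1,4,5,3,6,7]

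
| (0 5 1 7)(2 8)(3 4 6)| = 12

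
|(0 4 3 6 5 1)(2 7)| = 6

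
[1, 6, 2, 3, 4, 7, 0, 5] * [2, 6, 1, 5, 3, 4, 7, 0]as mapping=[0→6, 1→7, 2→1, 3→5, 4→3, 5→0, 6→2, 7→4]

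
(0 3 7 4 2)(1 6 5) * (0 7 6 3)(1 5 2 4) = (1 3 6 2 7)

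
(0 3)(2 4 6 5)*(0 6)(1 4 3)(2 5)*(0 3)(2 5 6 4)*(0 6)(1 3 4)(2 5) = (0 3 1 5)(2 6)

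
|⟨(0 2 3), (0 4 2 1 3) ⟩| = 60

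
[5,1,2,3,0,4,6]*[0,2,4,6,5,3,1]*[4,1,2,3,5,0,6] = [3,2,5,6,4,0,1]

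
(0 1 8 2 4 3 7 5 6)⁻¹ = (0 6 5 7 3 4 2 8 1)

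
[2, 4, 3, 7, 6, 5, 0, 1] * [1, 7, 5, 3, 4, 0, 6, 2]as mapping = [0→5, 1→4, 2→3, 3→2, 4→6, 5→0, 6→1, 7→7]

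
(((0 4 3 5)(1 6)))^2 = (0 3)(4 5)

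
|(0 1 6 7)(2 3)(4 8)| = 4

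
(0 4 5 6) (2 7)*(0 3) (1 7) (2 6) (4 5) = (0 5 2 1 7 6 3) 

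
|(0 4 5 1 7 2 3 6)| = 8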